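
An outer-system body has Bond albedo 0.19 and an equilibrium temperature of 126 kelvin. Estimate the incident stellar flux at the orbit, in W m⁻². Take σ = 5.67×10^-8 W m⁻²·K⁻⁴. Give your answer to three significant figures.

70.6 W m⁻²

From S(1−α)/4 = σT⁴: S = 4σT⁴/(1−α).
The emitted flux is σT⁴ = 14.29 W m⁻².
So S = 4×14.29/(1−0.19) = 70.57 W m⁻².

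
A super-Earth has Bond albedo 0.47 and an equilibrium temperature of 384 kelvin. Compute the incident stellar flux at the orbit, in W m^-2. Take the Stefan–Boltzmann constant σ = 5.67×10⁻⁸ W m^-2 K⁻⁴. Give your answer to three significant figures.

From S(1−α)/4 = σT⁴: S = 4σT⁴/(1−α).
σT⁴ = 5.67×10⁻⁸·(384)⁴ = 1233 W m^-2.
So S = 4×1233/(1−0.47) = 9304 W m^-2.

9300 W m^-2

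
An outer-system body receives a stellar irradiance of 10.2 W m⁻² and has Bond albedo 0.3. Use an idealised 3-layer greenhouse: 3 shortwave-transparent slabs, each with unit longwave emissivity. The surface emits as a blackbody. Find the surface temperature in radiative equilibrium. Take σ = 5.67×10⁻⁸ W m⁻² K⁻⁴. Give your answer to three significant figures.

106 K

OLR = S(1−α)/4 = 1.785 W m⁻²; the top layer radiates at T_e = 74.91 K.
With N = 3 opaque layers, T_s = (N+1)^(1/4)·T_e = 4^(1/4)·74.91 = 105.9 K.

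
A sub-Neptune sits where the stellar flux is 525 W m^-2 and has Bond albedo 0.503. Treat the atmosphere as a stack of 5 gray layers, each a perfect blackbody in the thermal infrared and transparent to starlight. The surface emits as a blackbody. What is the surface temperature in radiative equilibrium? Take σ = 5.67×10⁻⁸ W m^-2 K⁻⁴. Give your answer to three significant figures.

The effective emission temperature is T_e = [S(1−α)/(4σ)]^¼ = 184.2 K.
With N = 5 opaque layers, T_s = (N+1)^(1/4)·T_e = 6^(1/4)·184.2 = 288.2 K.

288 kelvin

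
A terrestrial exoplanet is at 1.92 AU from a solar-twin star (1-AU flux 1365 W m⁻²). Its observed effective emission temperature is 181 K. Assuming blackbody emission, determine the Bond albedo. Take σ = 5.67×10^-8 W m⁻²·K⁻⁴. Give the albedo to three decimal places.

0.343

Flux at the orbit: S = 1365/(1.92)² = 370.3 W m⁻².
Rearranging the radiative balance, α = 1 − 4σT⁴/S.
σT⁴ = 60.86 W m⁻², so 4σT⁴ = 243.4 W m⁻².
Hence α = 1 − 243.4/370.3 = 0.3426.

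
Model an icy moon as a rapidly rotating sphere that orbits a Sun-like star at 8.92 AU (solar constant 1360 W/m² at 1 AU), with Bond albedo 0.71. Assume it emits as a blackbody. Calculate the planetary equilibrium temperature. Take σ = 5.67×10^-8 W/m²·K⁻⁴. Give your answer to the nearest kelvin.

68 K

Flux at the orbit: S = 1360/(8.92)² = 17.09 W/m².
Averaging over the sphere, the absorbed flux is S(1−α)/4 = 1.239 W/m².
In equilibrium σT⁴ equals this, so T = 68.37 K.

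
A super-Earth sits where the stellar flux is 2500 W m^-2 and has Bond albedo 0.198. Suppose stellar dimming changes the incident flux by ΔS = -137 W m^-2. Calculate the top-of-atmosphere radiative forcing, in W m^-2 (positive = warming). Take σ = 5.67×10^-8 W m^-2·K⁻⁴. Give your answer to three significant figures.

-27.5 W m^-2

TOA radiative forcing: ΔF = (1−α)ΔS/4 = 0.802·(-137)/4 = -27.47 W m^-2.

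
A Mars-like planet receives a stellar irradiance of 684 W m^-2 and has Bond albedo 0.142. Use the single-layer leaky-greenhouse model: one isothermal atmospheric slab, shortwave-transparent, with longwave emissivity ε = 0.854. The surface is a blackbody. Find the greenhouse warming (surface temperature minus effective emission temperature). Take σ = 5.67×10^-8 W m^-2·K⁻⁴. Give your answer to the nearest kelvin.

The planet radiates to space at T_e = [S(1−α)/(4σ)]^(1/4) = 225.5 K.
For a single slab of emissivity ε, T_s⁴ = 2T_e⁴/(2−ε); thus T_s = 225.5·(1.745)^(1/4) = 259.2 K.
The atmosphere warms the surface by 33.69 K.

34 K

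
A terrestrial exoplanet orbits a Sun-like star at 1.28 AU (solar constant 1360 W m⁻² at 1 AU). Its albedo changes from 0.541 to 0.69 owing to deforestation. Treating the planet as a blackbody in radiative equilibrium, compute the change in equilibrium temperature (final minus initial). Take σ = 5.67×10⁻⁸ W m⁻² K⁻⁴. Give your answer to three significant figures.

By the inverse-square law, S = 1360/1.28² = 830.1 W m⁻².
With α = 0.541, T₁ = 202.5 K.
After:  T₂ = [830.1·0.31/(4σ)]^(1/4) = 183.5 K.
Change: 183.5 − 202.5 = -18.92 K.

-18.9 K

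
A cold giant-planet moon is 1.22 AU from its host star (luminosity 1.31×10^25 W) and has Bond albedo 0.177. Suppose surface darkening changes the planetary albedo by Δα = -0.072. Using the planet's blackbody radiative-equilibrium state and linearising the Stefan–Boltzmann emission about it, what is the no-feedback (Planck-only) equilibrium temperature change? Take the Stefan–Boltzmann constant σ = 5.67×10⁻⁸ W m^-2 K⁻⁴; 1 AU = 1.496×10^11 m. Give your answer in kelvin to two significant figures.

Orbital distance: d = 1.22 AU = 1.825×10^11 m.
S = L/(4πd²) = 31.30 W m^-2.
Unperturbed T_e = [31.30·(1−0.177)/(4σ)]^¼ = 103.2 K.
The change in absorbed flux is Δ[S(1−α)/4] = −SΔα/4 = 0.5633 W m^-2.
Linearising σT⁴ gives d(σT⁴)/dT = 4σT_e³ = 0.2495 W m^-2 per K.
ΔT₀ = ΔF/λ_P = 0.5633/0.2495 = 2.26 K.

2.3 K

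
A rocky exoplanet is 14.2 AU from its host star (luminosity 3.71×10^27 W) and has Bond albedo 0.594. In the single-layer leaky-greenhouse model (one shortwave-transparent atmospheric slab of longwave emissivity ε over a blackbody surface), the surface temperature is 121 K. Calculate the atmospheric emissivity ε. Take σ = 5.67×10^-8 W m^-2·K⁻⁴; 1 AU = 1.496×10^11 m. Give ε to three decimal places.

Orbital distance: d = 14.2 AU = 2.124×10^12 m.
S = L/(4πd²) = 65.42 W m^-2.
Effective temperature: T_e = [S(1−α)/(4σ)]^(1/4) = 104.0 K.
Since (2−ε)/2 = (T_e/T_s)⁴ = 0.5463, ε = 0.9073.

0.907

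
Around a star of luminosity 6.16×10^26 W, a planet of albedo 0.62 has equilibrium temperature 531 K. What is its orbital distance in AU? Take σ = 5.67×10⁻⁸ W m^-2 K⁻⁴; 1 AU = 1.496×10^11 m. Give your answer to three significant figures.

Required flux: S = 4σT⁴/(1−α) = 47450 W m^-2.
S = L/(4πd²) → d = √(L/4πS) = √(6.16×10^26/(4π·47450)) = 3.214×10^10 m = 0.2148 AU.

0.215 AU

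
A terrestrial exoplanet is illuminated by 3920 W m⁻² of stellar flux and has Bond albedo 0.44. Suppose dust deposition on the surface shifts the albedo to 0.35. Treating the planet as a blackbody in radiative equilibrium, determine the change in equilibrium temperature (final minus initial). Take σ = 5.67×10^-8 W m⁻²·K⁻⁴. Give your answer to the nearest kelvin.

With α = 0.44, T₁ = 313.7 K.
Final:   T₂ = [S(1−0.35)/(4σ)]^(1/4) = 325.6 K.
Change: 325.6 − 313.7 = 11.91 K.

12 kelvin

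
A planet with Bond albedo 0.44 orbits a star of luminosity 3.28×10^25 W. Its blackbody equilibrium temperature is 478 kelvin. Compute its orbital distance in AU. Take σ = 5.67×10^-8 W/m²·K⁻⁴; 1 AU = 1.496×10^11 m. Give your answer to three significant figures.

The flux needed for this T is 4σT⁴/(1−0.44) = 21140 W/m².
From L = 4πd²S, d = √(3.28×10^25/(4π·21140)) = 1.111×10^10 m = 0.07427 AU.

0.0743 AU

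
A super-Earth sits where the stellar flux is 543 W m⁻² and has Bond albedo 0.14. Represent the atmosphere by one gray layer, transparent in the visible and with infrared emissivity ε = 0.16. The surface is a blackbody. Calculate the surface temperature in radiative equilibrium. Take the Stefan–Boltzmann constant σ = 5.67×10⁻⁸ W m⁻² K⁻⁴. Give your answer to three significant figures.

218 kelvin

Effective emission temperature (TOA balance): σT_e⁴ = S(1−α)/4 = 116.7 W m⁻² → T_e = 213.0 K.
For a single slab of emissivity ε, T_s⁴ = 2T_e⁴/(2−ε); thus T_s = 213.0·(1.087)^(1/4) = 217.5 K.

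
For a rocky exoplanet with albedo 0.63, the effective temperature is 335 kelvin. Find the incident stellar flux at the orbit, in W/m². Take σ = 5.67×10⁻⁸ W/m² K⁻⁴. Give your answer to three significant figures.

Invert the energy balance for S: S = 4σT⁴/(1−α).
σT⁴ = 5.67×10⁻⁸·(335)⁴ = 714.1 W/m².
S = 4·714.1/0.37 = 7720 W/m².

7720 W/m²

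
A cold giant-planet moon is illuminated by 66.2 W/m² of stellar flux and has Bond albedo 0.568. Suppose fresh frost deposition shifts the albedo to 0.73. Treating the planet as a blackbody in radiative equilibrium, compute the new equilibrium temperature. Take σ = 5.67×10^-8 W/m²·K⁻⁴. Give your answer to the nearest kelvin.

94 K

T₂ = [S(1−α₂)/(4σ)]^(1/4) = [66.20·0.27/(4σ)]^(1/4) = 94.22 K.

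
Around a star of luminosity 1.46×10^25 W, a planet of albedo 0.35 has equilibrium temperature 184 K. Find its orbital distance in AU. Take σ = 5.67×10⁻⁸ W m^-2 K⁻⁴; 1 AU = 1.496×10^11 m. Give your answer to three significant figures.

Energy balance gives S = 4σT⁴/(1−α) = 399.9 W m^-2.
Then d = [L/(4πS)]^(1/2) = 5.390×10^10 m, i.e. 0.3603 AU.

0.360 AU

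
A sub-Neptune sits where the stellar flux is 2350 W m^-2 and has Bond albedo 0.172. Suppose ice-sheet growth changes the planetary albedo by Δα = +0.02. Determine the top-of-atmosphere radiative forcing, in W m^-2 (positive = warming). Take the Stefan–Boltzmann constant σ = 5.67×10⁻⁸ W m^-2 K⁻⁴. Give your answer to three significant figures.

ΔF = −(S/4)Δα = −(2350/4)×(+0.02) = -11.75 W m^-2.

-11.8 W m^-2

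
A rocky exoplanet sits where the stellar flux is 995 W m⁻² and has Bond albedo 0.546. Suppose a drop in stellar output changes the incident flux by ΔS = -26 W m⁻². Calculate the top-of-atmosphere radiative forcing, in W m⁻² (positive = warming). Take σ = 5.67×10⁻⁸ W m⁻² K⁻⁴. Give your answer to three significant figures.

-2.95 W m⁻²

Only a fraction (1−α) is absorbed and it's spread over 4πR², so ΔF = (1−α)ΔS/4 = -2.951 W m⁻².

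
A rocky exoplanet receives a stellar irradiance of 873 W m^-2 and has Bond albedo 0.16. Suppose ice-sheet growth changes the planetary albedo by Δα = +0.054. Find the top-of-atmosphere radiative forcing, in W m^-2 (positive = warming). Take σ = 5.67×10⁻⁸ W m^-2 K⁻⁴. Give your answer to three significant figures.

-11.8 W m^-2

ΔF = −(S/4)Δα = −(873.0/4)×(+0.054) = -11.79 W m^-2.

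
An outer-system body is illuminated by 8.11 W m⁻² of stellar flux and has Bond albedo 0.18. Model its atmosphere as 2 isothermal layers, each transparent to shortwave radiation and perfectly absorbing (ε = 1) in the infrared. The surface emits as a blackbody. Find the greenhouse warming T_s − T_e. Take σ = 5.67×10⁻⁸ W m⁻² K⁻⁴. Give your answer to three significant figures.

Top-of-atmosphere balance: σT_e⁴ = S(1−α)/4 = 1.663 W m⁻² → T_e = 73.59 K.
Surface: T_s = (3)^¼·T_e = 96.85 K.
Warming: T_s − T_e = 23.26 K.

23.3 K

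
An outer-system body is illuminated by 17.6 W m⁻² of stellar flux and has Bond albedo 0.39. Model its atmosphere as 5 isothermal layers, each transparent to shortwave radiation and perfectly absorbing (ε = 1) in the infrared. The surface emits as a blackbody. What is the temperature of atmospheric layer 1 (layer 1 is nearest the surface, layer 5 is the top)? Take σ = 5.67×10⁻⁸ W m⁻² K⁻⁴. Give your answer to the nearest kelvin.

The effective emission temperature is T_e = [S(1−α)/(4σ)]^¼ = 82.95 K.
In the N-layer model, layer k (counted from the surface) has T_k = (N+1−k)^(1/4)·T_e.
With k = 1: T_1 = (5+1−1)^¼·82.95 K = 124.0 K.

124 K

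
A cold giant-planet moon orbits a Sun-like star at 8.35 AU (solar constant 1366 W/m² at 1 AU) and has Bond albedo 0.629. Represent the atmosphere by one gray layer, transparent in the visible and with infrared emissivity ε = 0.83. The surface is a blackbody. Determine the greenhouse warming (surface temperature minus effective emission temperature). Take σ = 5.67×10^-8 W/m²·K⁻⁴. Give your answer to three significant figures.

Irradiance scales as 1/d², so S = 1366 W/m² × (1/8.35)² = 19.59 W/m².
At the top of the atmosphere, σT_e⁴ = S(1−α)/4 = 1.817 W/m², giving T_e = 75.24 K.
For a single slab of emissivity ε, T_s⁴ = 2T_e⁴/(2−ε); thus T_s = 75.24·(1.709)^(1/4) = 86.03 K.
The atmosphere warms the surface by 10.79 K.

10.8 kelvin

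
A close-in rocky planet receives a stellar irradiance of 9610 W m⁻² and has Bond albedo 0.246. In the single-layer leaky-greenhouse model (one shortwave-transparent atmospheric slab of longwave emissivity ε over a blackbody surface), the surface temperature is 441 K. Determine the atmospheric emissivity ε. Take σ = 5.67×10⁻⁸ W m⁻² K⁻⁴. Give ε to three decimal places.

0.311

Effective temperature: T_e = [S(1−α)/(4σ)]^(1/4) = 422.8 K.
T_s⁴ = T_e⁴·2/(2−ε) → ε = 2 − 2(T_e/T_s)⁴ = 2 − 2·(422.8/441)⁴ = 0.3106.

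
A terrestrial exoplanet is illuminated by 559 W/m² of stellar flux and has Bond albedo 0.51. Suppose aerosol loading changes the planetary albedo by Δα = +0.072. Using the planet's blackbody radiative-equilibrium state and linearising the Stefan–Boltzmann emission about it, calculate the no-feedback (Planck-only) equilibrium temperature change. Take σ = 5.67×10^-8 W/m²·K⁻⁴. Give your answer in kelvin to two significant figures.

-6.8 kelvin

Unperturbed T_e = [559.0·(1−0.51)/(4σ)]^¼ = 186.4 K.
The change in absorbed flux is Δ[S(1−α)/4] = −SΔα/4 = -10.06 W/m².
Linearising σT⁴ gives d(σT⁴)/dT = 4σT_e³ = 1.469 W/m² per K.
Hence the no-feedback warming is ΔF/(4σT_e³) = -6.85 K.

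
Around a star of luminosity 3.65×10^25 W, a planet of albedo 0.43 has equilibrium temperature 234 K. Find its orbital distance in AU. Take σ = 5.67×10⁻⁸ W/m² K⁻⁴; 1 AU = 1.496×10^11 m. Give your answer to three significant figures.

The flux needed for this T is 4σT⁴/(1−0.43) = 1193 W/m².
Then d = [L/(4πS)]^(1/2) = 4.934×10^10 m, i.e. 0.3298 AU.

0.330 AU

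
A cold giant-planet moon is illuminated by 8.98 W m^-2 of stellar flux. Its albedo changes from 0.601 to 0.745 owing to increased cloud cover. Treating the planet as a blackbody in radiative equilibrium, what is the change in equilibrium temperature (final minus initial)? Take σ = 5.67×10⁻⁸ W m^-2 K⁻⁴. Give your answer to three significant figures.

Before: T₁ = [8.980·0.399/(4σ)]^(1/4) = 63.05 K.
After:  T₂ = [8.980·0.255/(4σ)]^(1/4) = 56.37 K.
ΔT = T₂ − T₁ = -6.676 K.

-6.68 kelvin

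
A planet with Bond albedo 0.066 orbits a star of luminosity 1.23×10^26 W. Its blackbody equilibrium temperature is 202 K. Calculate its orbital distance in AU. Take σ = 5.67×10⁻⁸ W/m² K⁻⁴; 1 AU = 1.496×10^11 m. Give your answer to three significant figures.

1.04 AU

Energy balance gives S = 4σT⁴/(1−α) = 404.3 W/m².
From L = 4πd²S, d = √(1.23×10^26/(4π·404.3)) = 1.556×10^11 m = 1.040 AU.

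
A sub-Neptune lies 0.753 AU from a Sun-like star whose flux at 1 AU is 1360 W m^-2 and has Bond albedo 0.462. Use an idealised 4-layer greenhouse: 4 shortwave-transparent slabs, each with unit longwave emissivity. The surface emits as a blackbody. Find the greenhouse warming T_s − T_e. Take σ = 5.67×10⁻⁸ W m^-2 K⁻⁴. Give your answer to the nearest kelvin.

136 K

Flux at the orbit: S = 1360/(0.753)² = 2399 W m^-2.
Top-of-atmosphere balance: σT_e⁴ = S(1−α)/4 = 322.6 W m^-2 → T_e = 274.6 K.
T_s = (N+1)^(1/4)·T_e = 410.7 K.
Warming: T_s − T_e = 136.0 K.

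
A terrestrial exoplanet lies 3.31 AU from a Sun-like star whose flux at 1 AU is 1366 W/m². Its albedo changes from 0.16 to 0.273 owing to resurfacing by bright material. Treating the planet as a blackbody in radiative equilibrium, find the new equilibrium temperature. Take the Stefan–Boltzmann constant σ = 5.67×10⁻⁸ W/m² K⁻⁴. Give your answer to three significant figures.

Irradiance scales as 1/d², so S = 1366 W/m² × (1/3.31)² = 124.7 W/m².
T₂ = [S(1−α₂)/(4σ)]^(1/4) = [124.7·0.727/(4σ)]^(1/4) = 141.4 K.

141 K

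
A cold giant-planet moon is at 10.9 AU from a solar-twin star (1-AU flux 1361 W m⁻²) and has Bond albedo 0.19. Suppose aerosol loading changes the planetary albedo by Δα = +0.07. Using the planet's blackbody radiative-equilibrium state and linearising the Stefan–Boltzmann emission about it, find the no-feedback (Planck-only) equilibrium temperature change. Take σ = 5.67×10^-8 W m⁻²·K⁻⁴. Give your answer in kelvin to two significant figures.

Irradiance scales as 1/d², so S = 1361 W m⁻² × (1/10.9)² = 11.46 W m⁻².
Reference equilibrium: T_e = [S(1−α)/(4σ)]^(1/4) = 79.98 K.
TOA radiative forcing: ΔF = −S·Δα/4 = −11.46·(+0.07)/4 = -0.2005 W m⁻².
Linearising σT⁴ gives d(σT⁴)/dT = 4σT_e³ = 0.1160 W m⁻² per K.
Hence the no-feedback warming is ΔF/(4σT_e³) = -1.73 K.

-1.7 kelvin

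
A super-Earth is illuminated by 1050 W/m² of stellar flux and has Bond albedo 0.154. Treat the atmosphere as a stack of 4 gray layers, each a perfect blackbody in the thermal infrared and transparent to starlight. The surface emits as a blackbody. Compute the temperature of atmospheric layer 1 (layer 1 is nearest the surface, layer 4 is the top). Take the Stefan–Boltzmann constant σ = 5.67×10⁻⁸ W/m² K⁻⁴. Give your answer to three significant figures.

The effective emission temperature is T_e = [S(1−α)/(4σ)]^¼ = 250.2 K.
The net upward flux σT_e⁴ is constant between every pair of levels, so T_k⁴ = (N+1−k)T_e⁴.
T_1 = (4)^(1/4)·250.2 = 353.8 K.

354 kelvin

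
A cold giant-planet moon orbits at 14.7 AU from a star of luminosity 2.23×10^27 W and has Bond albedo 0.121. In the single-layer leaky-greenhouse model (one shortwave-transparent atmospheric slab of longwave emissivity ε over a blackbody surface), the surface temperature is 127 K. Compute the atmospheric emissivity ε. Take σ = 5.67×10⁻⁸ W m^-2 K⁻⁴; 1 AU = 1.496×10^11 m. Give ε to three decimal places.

Orbital distance: d = 14.7 AU = 2.199×10^12 m.
S = L/(4πd²) = 36.69 W m^-2.
TOA balance gives T_e = 109.2 K.
Since (2−ε)/2 = (T_e/T_s)⁴ = 0.5467, ε = 0.9067.

0.907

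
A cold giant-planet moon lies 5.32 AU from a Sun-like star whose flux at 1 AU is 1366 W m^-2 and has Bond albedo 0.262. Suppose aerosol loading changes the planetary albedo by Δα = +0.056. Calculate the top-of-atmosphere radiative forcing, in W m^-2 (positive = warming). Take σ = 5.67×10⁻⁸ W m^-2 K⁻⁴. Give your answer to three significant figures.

-0.676 W m^-2

By the inverse-square law, S = 1366/5.32² = 48.26 W m^-2.
TOA radiative forcing: ΔF = −S·Δα/4 = −48.26·(+0.056)/4 = -0.6757 W m^-2.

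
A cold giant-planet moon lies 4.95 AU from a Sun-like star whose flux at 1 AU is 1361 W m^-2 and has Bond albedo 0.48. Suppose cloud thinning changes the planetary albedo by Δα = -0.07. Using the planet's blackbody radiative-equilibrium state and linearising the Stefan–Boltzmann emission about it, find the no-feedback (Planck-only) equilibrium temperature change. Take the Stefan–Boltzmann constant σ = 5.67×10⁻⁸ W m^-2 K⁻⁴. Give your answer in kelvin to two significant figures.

By the inverse-square law, S = 1361/4.95² = 55.55 W m^-2.
Unperturbed T_e = [55.55·(1−0.48)/(4σ)]^¼ = 106.2 K.
The change in absorbed flux is Δ[S(1−α)/4] = −SΔα/4 = 0.9720 W m^-2.
The Planck feedback parameter is 4σT_e³ = 0.2719 W m^-2/K.
So ΔT₀ = 0.9720/0.2719 = 3.58 K.

3.6 K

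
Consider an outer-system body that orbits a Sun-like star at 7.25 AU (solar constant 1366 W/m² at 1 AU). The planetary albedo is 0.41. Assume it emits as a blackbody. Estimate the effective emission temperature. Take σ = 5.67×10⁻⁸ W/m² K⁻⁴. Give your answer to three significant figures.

90.7 kelvin

By the inverse-square law, S = 1366/7.25² = 25.99 W/m².
The planet absorbs (1−α)S over its disc πR² and re-emits over 4πR², so the mean absorbed flux is (1−0.41)·25.99/4 = 3.833 W/m².
In equilibrium σT⁴ equals this, so T = 90.68 K.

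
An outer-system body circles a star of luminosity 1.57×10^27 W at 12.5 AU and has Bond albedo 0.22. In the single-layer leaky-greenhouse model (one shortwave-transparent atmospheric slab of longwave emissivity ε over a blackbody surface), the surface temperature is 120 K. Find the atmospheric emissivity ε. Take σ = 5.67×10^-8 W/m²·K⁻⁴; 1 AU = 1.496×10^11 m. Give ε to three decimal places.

0.815

Orbital distance: d = 12.5 AU = 1.870×10^12 m.
S = L/(4πd²) = 35.73 W/m².
First, T_e = [35.73·(1−0.22)/(4σ)]^(1/4) = 105.3 K.
Since (2−ε)/2 = (T_e/T_s)⁴ = 0.5926, ε = 0.8149.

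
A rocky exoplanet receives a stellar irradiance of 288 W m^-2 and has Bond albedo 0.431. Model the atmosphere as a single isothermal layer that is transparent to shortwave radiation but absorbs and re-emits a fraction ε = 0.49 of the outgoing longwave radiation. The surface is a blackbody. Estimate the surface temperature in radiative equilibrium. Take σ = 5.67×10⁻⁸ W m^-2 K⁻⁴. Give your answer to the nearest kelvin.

176 K

The planet radiates to space at T_e = [S(1−α)/(4σ)]^(1/4) = 164.0 K.
The surface balance (absorbed SW + ε·downward IR = σT_s⁴) with T_a⁴ = T_s⁴/2 reduces to T_s = T_e·[2/(2−ε)]^¼ = 175.9 K.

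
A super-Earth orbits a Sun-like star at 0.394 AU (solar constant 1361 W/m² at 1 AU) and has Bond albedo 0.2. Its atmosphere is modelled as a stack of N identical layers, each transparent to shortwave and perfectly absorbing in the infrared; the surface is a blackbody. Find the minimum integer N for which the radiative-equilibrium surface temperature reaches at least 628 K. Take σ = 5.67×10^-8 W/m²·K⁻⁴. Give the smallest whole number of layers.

By the inverse-square law, S = 1361/0.394² = 8767 W/m².
OLR = S(1−α)/4 = 1753 W/m²; the top layer radiates at T_e = 419.4 K.
Since T_s⁴ = (N+1)T_e⁴, we need N ≥ (T_s/T_e)⁴ − 1 = 4.030.
The minimum whole number is N = 5.

5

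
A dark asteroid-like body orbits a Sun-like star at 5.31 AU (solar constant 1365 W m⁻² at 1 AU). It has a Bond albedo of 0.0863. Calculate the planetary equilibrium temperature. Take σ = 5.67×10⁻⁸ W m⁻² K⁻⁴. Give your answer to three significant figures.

Irradiance scales as 1/d², so S = 1365 W m⁻² × (1/5.31)² = 48.41 W m⁻².
Absorbed flux (global mean): S(1−α)/4 = 48.41·0.914/4 = 11.06 W m⁻².
Balancing against σT⁴: T = (11.06/5.67×10⁻⁸)^(1/4) = 118.2 K.

118 K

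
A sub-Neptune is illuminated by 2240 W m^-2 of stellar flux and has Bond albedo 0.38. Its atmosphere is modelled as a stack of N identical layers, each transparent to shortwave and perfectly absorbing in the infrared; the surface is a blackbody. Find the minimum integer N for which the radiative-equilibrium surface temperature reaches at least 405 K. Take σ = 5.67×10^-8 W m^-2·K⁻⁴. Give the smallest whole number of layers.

4

Top-of-atmosphere balance: σT_e⁴ = S(1−α)/4 = 347.2 W m^-2 → T_e = 279.7 K.
T_s = (N+1)^(1/4)·T_e ≥ 405 K requires N+1 ≥ (T_s/T_e)⁴ = (405/279.7)⁴ = 4.394.
So N ≥ 3.394; the smallest integer is N = 4.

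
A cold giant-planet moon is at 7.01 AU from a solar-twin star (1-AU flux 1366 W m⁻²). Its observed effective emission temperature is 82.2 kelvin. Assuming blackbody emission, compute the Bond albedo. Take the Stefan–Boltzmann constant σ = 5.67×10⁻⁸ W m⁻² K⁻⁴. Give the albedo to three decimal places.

0.628

By the inverse-square law, S = 1366/7.01² = 27.80 W m⁻².
From σT⁴ = S(1−α)/4 we invert for α: 1−α = 4σT⁴/S.
σT⁴ = 2.589 W m⁻², so 4σT⁴ = 10.35 W m⁻².
1−α = 10.35/27.80 = 0.3725, so α = 0.6275.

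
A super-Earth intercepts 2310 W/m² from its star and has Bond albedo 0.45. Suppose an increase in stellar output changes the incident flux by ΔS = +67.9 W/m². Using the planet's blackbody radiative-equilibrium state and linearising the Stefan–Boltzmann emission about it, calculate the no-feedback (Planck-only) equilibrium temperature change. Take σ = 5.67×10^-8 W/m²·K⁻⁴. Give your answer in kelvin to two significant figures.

2.0 K

Reference equilibrium: T_e = [S(1−α)/(4σ)]^(1/4) = 273.6 K.
ΔF = Δ[S(1−α)]/4 = (1−0.45)·+67.9/4 = 9.336 W/m².
Planck response: λ_P = 4σT_e³ = 4·5.67×10⁻⁸·(273.6)³ = 4.644 W/m²/K.
So ΔT₀ = 9.336/4.644 = 2.01 K.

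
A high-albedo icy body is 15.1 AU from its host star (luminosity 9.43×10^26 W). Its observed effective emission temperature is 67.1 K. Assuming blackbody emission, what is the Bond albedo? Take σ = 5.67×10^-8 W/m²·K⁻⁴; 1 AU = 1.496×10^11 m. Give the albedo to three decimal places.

0.687

Orbital distance: d = 15.1 AU = 2.259×10^12 m.
Spreading L over a sphere of radius d: S = 9.43×10^26/(4π·2.26×10^12²) = 14.71 W/m².
From σT⁴ = S(1−α)/4 we invert for α: 1−α = 4σT⁴/S.
σT⁴ = 1.149 W/m², so 4σT⁴ = 4.598 W/m².
1−α = 4.598/14.71 = 0.3126, so α = 0.6874.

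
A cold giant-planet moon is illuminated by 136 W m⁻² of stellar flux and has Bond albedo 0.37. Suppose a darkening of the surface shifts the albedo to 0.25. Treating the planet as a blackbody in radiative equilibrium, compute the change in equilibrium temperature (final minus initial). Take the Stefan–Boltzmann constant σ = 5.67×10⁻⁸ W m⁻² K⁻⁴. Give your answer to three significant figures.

With α = 0.37, T₁ = 139.4 K.
After:  T₂ = [136.0·0.75/(4σ)]^(1/4) = 145.6 K.
Change: 145.6 − 139.4 = 6.211 K.

6.21 K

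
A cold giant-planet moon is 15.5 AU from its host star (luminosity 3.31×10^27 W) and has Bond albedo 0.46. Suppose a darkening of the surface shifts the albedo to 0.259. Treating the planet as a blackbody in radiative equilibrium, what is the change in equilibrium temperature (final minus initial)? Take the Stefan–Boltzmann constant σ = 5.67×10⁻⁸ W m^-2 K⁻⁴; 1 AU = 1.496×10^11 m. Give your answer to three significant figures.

Orbital distance: d = 15.5 AU = 2.319×10^12 m.
Spreading L over a sphere of radius d: S = 3.31×10^27/(4π·2.32×10^12²) = 48.99 W m^-2.
With α = 0.46, T₁ = 103.9 K.
After:  T₂ = [48.99·0.741/(4σ)]^(1/4) = 112.5 K.
Change: 112.5 − 103.9 = 8.555 K.

8.56 K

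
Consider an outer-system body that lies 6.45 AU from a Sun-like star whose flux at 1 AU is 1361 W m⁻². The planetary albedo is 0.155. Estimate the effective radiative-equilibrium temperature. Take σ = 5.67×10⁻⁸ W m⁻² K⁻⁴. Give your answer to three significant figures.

105 K

Flux at the orbit: S = 1361/(6.45)² = 32.71 W m⁻².
The planet absorbs (1−α)S over its disc πR² and re-emits over 4πR², so the mean absorbed flux is (1−0.155)·32.71/4 = 6.911 W m⁻².
In equilibrium σT⁴ equals this, so T = 105.1 K.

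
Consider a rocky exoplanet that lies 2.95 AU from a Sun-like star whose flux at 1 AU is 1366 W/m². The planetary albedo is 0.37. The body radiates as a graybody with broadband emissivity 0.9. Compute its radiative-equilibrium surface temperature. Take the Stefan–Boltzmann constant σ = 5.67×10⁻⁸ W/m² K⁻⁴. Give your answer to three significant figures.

Flux at the orbit: S = 1366/(2.95)² = 157.0 W/m².
Absorbed flux (global mean): S(1−α)/4 = 157.0·0.63/4 = 24.72 W/m².
Radiative balance εσT⁴ = 24.72 gives T = [24.72/(0.9·σ)]^(1/4) = 148.4 K.

148 K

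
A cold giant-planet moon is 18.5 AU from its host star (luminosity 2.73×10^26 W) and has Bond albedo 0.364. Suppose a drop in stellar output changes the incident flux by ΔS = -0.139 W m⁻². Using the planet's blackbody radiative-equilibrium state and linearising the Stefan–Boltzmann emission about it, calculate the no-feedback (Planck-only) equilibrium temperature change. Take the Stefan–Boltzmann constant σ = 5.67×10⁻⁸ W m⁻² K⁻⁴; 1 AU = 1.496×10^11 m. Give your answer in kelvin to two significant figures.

-0.65 K

d = 18.5 × 1.496×10^11 m = 2.768×10^12 m.
Spreading L over a sphere of radius d: S = 2.73×10^26/(4π·2.77×10^12²) = 2.836 W m⁻².
Reference equilibrium: T_e = [S(1−α)/(4σ)]^(1/4) = 53.11 K.
ΔF = Δ[S(1−α)]/4 = (1−0.364)·-0.139/4 = -0.02210 W m⁻².
Linearising σT⁴ gives d(σT⁴)/dT = 4σT_e³ = 0.03397 W m⁻² per K.
So ΔT₀ = -0.02210/0.03397 = -0.651 K.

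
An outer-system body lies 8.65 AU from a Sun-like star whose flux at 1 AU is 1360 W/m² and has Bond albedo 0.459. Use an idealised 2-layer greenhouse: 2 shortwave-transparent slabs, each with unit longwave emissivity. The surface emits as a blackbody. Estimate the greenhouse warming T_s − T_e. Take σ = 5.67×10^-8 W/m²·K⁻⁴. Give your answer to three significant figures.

Irradiance scales as 1/d², so S = 1360 W/m² × (1/8.65)² = 18.18 W/m².
Top-of-atmosphere balance: σT_e⁴ = S(1−α)/4 = 2.458 W/m² → T_e = 81.15 K.
Surface: T_s = (3)^¼·T_e = 106.8 K.
So the greenhouse effect raises the surface by 106.8 − 81.15 = 25.65 K.

25.6 K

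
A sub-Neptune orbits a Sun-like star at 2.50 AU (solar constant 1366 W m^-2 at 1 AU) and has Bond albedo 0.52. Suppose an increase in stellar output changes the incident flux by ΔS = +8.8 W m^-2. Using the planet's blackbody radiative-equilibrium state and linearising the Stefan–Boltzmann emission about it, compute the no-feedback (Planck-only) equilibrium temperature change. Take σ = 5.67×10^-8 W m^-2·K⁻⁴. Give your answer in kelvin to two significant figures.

Irradiance scales as 1/d², so S = 1366 W m^-2 × (1/2.50)² = 218.6 W m^-2.
Reference equilibrium: T_e = [S(1−α)/(4σ)]^(1/4) = 146.7 K.
ΔF = Δ[S(1−α)]/4 = (1−0.52)·+8.8/4 = 1.056 W m^-2.
Planck response: λ_P = 4σT_e³ = 4·5.67×10⁻⁸·(146.7)³ = 0.7154 W m^-2/K.
ΔT₀ = ΔF/λ_P = 1.056/0.7154 = 1.48 K.

1.5 kelvin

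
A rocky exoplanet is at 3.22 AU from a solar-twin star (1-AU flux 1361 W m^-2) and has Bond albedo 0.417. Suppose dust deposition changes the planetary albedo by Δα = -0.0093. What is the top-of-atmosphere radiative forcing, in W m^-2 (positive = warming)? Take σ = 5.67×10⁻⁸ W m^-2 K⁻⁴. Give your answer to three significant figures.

Flux at the orbit: S = 1361/(3.22)² = 131.3 W m^-2.
TOA radiative forcing: ΔF = −S·Δα/4 = −131.3·(-0.0093)/4 = 0.3052 W m^-2.

0.305 W m^-2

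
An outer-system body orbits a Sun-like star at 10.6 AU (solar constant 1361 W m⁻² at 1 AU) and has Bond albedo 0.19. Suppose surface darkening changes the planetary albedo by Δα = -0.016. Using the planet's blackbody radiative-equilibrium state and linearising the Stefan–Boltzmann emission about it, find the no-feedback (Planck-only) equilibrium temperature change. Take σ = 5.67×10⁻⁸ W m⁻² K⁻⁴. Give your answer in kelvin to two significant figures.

0.40 K

By the inverse-square law, S = 1361/10.6² = 12.11 W m⁻².
Unperturbed T_e = [12.11·(1−0.19)/(4σ)]^¼ = 81.10 K.
ΔF = −(S/4)Δα = −(12.11/4)×(-0.016) = 0.04845 W m⁻².
Planck response: λ_P = 4σT_e³ = 4·5.67×10⁻⁸·(81.10)³ = 0.1210 W m⁻²/K.
ΔT₀ = ΔF/λ_P = 0.04845/0.1210 = 0.400 K.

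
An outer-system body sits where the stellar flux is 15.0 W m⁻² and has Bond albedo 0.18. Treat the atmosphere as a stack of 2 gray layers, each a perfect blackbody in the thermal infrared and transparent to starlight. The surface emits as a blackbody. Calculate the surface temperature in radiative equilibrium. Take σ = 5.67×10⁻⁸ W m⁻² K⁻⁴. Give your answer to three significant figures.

The effective emission temperature is T_e = [S(1−α)/(4σ)]^¼ = 85.82 K.
For an N-layer opaque stack, T_s⁴ = (N+1)T_e⁴, hence T_s = (3)^(1/4)×85.82 K = 112.9 K.

113 kelvin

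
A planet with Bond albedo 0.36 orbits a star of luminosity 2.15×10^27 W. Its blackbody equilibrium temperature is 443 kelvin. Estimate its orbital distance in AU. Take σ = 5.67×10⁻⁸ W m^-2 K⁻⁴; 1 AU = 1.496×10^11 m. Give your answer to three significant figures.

0.748 AU

Required flux: S = 4σT⁴/(1−α) = 13650 W m^-2.
S = L/(4πd²) → d = √(L/4πS) = √(2.15×10^27/(4π·13650)) = 1.120×10^11 m = 0.7484 AU.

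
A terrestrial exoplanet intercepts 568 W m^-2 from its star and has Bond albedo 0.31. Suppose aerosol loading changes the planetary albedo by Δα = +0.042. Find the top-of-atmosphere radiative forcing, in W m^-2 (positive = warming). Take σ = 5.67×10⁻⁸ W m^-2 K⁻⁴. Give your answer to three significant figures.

The change in absorbed flux is Δ[S(1−α)/4] = −SΔα/4 = -5.964 W m^-2.

-5.96 W m^-2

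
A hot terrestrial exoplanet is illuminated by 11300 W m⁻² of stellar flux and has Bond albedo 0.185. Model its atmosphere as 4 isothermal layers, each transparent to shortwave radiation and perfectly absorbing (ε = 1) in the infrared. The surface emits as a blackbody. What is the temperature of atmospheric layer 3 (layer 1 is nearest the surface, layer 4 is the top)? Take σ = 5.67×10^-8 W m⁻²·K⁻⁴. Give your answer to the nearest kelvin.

534 kelvin

OLR = S(1−α)/4 = 2302 W m⁻²; the top layer radiates at T_e = 448.9 K.
Each opaque layer satisfies 2T_j⁴ = T_{j−1}⁴ + T_{j+1}⁴, giving T_k⁴ = (N+1−k)T_e⁴.
With k = 3: T_3 = (4+1−3)^¼·448.9 K = 533.8 K.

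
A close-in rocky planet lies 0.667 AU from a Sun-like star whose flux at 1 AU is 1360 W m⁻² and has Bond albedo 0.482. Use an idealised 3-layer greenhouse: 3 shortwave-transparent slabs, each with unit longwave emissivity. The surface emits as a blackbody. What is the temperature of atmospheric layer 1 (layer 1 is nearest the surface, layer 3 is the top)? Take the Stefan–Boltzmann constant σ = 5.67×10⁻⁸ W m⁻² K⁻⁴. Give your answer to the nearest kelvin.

380 K

Irradiance scales as 1/d², so S = 1360 W m⁻² × (1/0.667)² = 3057 W m⁻².
Top-of-atmosphere balance: σT_e⁴ = S(1−α)/4 = 395.9 W m⁻² → T_e = 289.1 K.
Each opaque layer satisfies 2T_j⁴ = T_{j−1}⁴ + T_{j+1}⁴, giving T_k⁴ = (N+1−k)T_e⁴.
With k = 1: T_1 = (3+1−1)^¼·289.1 K = 380.4 K.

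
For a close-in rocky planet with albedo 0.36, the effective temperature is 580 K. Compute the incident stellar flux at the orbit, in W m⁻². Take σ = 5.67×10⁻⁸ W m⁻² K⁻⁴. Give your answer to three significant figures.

From S(1−α)/4 = σT⁴: S = 4σT⁴/(1−α).
The emitted flux is σT⁴ = 6416 W m⁻².
So S = 4×6416/(1−0.36) = 40100 W m⁻².

40100 W m⁻²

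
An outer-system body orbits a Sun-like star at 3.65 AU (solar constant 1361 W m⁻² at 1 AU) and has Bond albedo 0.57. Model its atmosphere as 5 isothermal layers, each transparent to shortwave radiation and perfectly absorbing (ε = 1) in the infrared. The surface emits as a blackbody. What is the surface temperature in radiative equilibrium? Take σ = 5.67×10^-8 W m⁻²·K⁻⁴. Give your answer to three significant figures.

Flux at the orbit: S = 1361/(3.65)² = 102.2 W m⁻².
The effective emission temperature is T_e = [S(1−α)/(4σ)]^¼ = 118.0 K.
With N = 5 opaque layers, T_s = (N+1)^(1/4)·T_e = 6^(1/4)·118.0 = 184.6 K.

185 K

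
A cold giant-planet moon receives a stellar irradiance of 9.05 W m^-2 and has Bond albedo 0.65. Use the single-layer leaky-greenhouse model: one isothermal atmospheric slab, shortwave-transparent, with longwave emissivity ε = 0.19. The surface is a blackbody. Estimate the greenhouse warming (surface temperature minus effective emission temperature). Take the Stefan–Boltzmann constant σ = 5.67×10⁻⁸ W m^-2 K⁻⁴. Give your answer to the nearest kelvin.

At the top of the atmosphere, σT_e⁴ = S(1−α)/4 = 0.7919 W m^-2, giving T_e = 61.13 K.
The surface balance (absorbed SW + ε·downward IR = σT_s⁴) with T_a⁴ = T_s⁴/2 reduces to T_s = T_e·[2/(2−ε)]^¼ = 62.68 K.
T_s − T_e = 62.68 − 61.13 = 1.545 K.

2 K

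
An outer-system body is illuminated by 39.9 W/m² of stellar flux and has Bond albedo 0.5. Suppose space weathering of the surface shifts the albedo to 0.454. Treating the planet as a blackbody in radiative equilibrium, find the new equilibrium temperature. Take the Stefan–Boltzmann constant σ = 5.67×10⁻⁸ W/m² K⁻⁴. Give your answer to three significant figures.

99.0 K

With the new albedo, S(1−α₂)/4 = 5.446 W/m², so T₂ = 99.00 K.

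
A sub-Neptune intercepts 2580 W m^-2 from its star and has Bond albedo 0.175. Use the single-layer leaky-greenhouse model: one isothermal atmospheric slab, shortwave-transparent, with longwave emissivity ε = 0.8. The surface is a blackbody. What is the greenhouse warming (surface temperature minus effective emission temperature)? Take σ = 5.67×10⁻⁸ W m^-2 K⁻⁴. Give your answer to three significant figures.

42.4 K

Effective emission temperature (TOA balance): σT_e⁴ = S(1−α)/4 = 532.1 W m^-2 → T_e = 311.2 K.
Surface balance with a leaky layer gives σT_s⁴ = σT_e⁴·2/(2−ε), so T_s = T_e·[2/(2−0.8)]^(1/4) = 353.6 K.
Greenhouse warming: T_s − T_e = 42.40 K.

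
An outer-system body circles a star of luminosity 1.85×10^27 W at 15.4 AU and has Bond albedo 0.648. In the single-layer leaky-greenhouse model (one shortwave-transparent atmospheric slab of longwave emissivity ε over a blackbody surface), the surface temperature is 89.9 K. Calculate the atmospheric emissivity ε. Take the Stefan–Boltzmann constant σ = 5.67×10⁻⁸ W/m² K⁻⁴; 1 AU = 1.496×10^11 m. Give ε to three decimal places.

d = 15.4 × 1.496×10^11 m = 2.304×10^12 m.
S = L/(4πd²) = 27.74 W/m².
First, T_e = [27.74·(1−0.648)/(4σ)]^(1/4) = 81.00 K.
Since (2−ε)/2 = (T_e/T_s)⁴ = 0.6590, ε = 0.6819.

0.682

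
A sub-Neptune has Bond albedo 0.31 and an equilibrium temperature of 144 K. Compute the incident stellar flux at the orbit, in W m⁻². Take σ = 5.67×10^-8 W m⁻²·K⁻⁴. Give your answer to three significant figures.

141 W m⁻²

From S(1−α)/4 = σT⁴: S = 4σT⁴/(1−α).
The emitted flux is σT⁴ = 24.38 W m⁻².
So S = 4×24.38/(1−0.31) = 141.3 W m⁻².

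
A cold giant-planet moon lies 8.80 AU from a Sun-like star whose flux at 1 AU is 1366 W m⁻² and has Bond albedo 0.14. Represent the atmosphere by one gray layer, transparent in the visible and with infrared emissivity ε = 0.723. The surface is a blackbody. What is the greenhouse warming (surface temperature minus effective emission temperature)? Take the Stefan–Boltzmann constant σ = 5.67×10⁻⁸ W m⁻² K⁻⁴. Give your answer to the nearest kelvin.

Flux at the orbit: S = 1366/(8.80)² = 17.64 W m⁻².
Effective emission temperature (TOA balance): σT_e⁴ = S(1−α)/4 = 3.792 W m⁻² → T_e = 90.43 K.
Surface balance with a leaky layer gives σT_s⁴ = σT_e⁴·2/(2−ε), so T_s = T_e·[2/(2−0.723)]^(1/4) = 101.2 K.
Greenhouse warming: T_s − T_e = 10.73 K.

11 K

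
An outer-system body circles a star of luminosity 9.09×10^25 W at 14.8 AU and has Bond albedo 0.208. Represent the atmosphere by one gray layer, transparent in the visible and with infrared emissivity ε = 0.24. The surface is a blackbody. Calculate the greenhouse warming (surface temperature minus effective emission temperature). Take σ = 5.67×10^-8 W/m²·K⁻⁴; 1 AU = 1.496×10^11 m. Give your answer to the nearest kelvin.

Orbital distance: d = 14.8 AU = 2.214×10^12 m.
Spreading L over a sphere of radius d: S = 9.09×10^25/(4π·2.21×10^12²) = 1.476 W/m².
The planet radiates to space at T_e = [S(1−α)/(4σ)]^(1/4) = 47.64 K.
For a single slab of emissivity ε, T_s⁴ = 2T_e⁴/(2−ε); thus T_s = 47.64·(1.136)^(1/4) = 49.19 K.
T_s − T_e = 49.19 − 47.64 = 1.547 K.

2 kelvin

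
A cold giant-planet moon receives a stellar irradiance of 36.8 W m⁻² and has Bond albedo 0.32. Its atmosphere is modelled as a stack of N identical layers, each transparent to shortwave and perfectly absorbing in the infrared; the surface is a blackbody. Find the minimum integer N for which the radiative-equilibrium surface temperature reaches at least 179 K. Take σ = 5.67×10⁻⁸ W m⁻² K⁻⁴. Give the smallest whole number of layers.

9

The effective emission temperature is T_e = [S(1−α)/(4σ)]^¼ = 102.5 K.
Since T_s⁴ = (N+1)T_e⁴, we need N ≥ (T_s/T_e)⁴ − 1 = 8.305.
The minimum whole number is N = 9.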